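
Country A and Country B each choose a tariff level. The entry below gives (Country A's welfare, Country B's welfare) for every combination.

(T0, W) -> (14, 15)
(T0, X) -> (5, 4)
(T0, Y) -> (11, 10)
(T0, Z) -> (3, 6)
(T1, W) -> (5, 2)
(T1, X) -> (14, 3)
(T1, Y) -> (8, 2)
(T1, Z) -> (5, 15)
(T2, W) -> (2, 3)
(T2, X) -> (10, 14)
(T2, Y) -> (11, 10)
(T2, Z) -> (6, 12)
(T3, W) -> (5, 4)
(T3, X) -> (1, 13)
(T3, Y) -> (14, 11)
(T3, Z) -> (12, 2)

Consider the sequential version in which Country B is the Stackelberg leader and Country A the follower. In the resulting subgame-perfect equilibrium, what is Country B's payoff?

Backward induction with Country B moving first.
- W: BR = T0, leader payoff 15.
- X: BR = T1, leader payoff 3.
- Y: BR = T3, leader payoff 11.
- Z: BR = T3, leader payoff 2.
Among 15, 3, 11, 2, the best is 15 at W. Subgame-perfect outcome: (T0, W) with payoffs (14, 15).

15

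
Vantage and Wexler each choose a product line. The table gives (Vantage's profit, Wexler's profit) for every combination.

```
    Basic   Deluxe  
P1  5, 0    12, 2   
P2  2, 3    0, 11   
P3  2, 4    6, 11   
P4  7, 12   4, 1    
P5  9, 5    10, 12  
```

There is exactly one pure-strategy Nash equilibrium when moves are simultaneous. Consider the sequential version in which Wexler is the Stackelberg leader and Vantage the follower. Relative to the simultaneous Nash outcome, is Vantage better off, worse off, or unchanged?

Work backward from Vantage's decision.
- Basic → Vantage plays P5 (best of 5, 2, 2, 7, 9); Wexler gets 5.
- Deluxe → Vantage plays P1 (best of 12, 0, 6, 4, 10); Wexler gets 2.
Among 5, 2, the best is 5 at Basic. Subgame-perfect outcome: (P5, Basic) with payoffs (9, 5).
Under simultaneous play:
Vantage's best replies: Basic→P5; Deluxe→P1.
Wexler's best replies: P1→Deluxe; P2→Deluxe; P3→Deluxe; P4→Basic; P5→Deluxe.
The unique mutual best reply is (P1, Deluxe), giving (12, 2).
Vantage earns 9 sequentially versus 12 at the Nash outcome: worse off.

worse off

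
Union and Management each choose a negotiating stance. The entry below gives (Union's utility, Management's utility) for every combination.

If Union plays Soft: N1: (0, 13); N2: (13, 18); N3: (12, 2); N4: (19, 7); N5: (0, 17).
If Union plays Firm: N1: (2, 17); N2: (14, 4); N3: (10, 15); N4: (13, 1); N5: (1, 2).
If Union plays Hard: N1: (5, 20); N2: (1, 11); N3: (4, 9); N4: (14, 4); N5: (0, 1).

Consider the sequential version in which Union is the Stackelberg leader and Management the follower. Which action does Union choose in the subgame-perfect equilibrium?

Soft

Solve by backward induction (Union leads).
- Soft: Management compares 13, 18, 2, 7, 17 and picks N2; Union would get 13.
- Firm: Management compares 17, 4, 15, 1, 2 and picks N1; Union would get 2.
- Hard: Management compares 20, 11, 9, 4, 1 and picks N1; Union would get 5.
Maximizing over 13, 2, 5, Union chooses Soft. Subgame-perfect outcome: (Soft, N2) with payoffs (13, 18).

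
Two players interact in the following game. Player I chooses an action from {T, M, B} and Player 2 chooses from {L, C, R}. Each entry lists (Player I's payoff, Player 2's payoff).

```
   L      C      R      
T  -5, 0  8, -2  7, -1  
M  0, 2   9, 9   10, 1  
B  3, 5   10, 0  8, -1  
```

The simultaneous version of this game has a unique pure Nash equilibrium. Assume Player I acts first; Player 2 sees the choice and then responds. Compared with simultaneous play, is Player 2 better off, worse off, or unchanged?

better off

Work backward from Player 2's decision.
- T: BR = L, leader payoff -5.
- M: BR = C, leader payoff 9.
- B: BR = L, leader payoff 3.
Among -5, 9, 3, the best is 9 at M. Subgame-perfect outcome: (M, C) with payoffs (9, 9).
For the simultaneous game, intersect best replies.
Player I's best replies: L→B; C→B; R→M.
Player 2's best replies: T→L; M→C; B→L.
Only (B, L) has each player best-responding; Nash payoffs (3, 5).
Player 2 earns 9 sequentially versus 5 at the Nash outcome: better off.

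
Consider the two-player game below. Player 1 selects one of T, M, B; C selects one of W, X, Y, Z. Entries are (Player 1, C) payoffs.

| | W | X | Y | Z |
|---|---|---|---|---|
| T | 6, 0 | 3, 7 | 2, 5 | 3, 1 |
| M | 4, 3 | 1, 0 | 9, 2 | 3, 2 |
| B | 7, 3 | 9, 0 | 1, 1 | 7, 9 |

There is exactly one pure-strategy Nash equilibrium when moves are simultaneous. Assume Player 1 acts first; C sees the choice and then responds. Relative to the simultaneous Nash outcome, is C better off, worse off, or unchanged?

Backward induction with Player 1 moving first.
- T: C compares 0, 7, 5, 1 and picks X; Player 1 would get 3.
- M: C compares 3, 0, 2, 2 and picks W; Player 1 would get 4.
- B: C compares 3, 0, 1, 9 and picks Z; Player 1 would get 7.
Among 3, 4, 7, the best is 7 at B. Subgame-perfect outcome: (B, Z) with payoffs (7, 9).
Now find the simultaneous Nash equilibrium.
Player 1's best replies: W→B; X→B; Y→M; Z→B.
C's best replies: T→X; M→W; B→Z.
The unique mutual best reply is (B, Z), giving (7, 9).
C earns 9 sequentially versus 9 at the Nash outcome: unchanged.

unchanged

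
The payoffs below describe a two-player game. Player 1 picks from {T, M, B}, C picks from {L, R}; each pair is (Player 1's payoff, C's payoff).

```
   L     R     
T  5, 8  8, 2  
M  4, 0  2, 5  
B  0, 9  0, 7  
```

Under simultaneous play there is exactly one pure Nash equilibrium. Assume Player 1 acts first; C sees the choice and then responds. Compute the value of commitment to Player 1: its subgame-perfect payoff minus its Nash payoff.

C best-responds to each possible Player 1 move:
- T: BR = L, leader payoff 5.
- M: BR = R, leader payoff 2.
- B: BR = L, leader payoff 0.
Player 1's induced payoffs are 5, 2, 0, so Player 1 commits to T. Subgame-perfect outcome: (T, L) with payoffs (5, 8).
For the simultaneous game, intersect best replies.
Player 1's best replies: L→T; R→T.
C's best replies: T→L; M→R; B→L.
Only (T, L) has each player best-responding; Nash payoffs (5, 8).
Player 1's commitment gain: 5 − 5 = 0.

0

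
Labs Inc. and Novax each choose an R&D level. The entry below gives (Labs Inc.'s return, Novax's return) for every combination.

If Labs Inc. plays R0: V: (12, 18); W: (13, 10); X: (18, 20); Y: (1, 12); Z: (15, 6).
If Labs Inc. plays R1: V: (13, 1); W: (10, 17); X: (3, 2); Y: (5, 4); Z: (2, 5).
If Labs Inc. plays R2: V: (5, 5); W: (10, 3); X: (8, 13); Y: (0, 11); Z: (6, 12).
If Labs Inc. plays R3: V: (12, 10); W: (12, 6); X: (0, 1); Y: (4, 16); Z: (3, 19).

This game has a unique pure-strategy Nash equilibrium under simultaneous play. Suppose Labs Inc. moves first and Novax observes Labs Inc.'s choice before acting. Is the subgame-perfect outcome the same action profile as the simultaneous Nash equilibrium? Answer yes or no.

yes

Work backward from Novax's decision.
- R0: BR = X, leader payoff 18.
- R1: BR = W, leader payoff 10.
- R2: BR = X, leader payoff 8.
- R3: BR = Z, leader payoff 3.
Maximizing over 18, 10, 8, 3, Labs Inc. chooses R0. Subgame-perfect outcome: (R0, X) with payoffs (18, 20).
Now find the simultaneous Nash equilibrium.
Labs Inc.'s best replies: V→R1; W→R0; X→R0; Y→R1; Z→R0.
Novax's best replies: R0→X; R1→W; R2→X; R3→Z.
Only (R0, X) has each player best-responding; Nash payoffs (18, 20).
Sequential outcome (R0, X) coincides with the Nash profile (R0, X).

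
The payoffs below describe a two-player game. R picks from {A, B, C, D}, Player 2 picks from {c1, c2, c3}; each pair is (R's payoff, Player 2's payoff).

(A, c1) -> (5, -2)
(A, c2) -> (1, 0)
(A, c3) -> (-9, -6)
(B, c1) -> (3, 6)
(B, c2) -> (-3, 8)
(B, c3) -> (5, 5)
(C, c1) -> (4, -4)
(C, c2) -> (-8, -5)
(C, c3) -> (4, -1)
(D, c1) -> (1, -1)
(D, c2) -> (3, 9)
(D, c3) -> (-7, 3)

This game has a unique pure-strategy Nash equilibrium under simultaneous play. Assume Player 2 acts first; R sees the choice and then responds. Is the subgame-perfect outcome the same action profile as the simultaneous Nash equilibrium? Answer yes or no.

yes

Solve by backward induction (Player 2 leads).
- c1 → R plays A (best of 5, 3, 4, 1); Player 2 gets -2.
- c2 → R plays D (best of 1, -3, -8, 3); Player 2 gets 9.
- c3 → R plays B (best of -9, 5, 4, -7); Player 2 gets 5.
Maximizing over -2, 9, 5, Player 2 chooses c2. Subgame-perfect outcome: (D, c2) with payoffs (3, 9).
Under simultaneous play:
R's best replies: c1→A; c2→D; c3→B.
Player 2's best replies: A→c2; B→c2; C→c3; D→c2.
Only (D, c2) has each player best-responding; Nash payoffs (3, 9).
Sequential outcome (D, c2) coincides with the Nash profile (D, c2).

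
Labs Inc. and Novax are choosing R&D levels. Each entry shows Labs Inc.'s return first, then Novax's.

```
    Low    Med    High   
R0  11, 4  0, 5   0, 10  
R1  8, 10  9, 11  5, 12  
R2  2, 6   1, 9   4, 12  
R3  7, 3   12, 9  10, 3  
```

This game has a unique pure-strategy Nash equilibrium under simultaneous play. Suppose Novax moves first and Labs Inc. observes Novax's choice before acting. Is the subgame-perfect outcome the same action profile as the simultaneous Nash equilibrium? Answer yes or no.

Labs Inc. best-responds to each possible Novax move:
- Low: BR = R0, leader payoff 4.
- Med: BR = R3, leader payoff 9.
- High: BR = R3, leader payoff 3.
Novax's induced payoffs are 4, 9, 3, so Novax commits to Med. Subgame-perfect outcome: (R3, Med) with payoffs (12, 9).
Under simultaneous play:
Labs Inc.'s best replies: Low→R0; Med→R3; High→R3.
Novax's best replies: R0→High; R1→High; R2→High; R3→Med.
Only (R3, Med) has each player best-responding; Nash payoffs (12, 9).
Sequential outcome (R3, Med) coincides with the Nash profile (R3, Med).

yes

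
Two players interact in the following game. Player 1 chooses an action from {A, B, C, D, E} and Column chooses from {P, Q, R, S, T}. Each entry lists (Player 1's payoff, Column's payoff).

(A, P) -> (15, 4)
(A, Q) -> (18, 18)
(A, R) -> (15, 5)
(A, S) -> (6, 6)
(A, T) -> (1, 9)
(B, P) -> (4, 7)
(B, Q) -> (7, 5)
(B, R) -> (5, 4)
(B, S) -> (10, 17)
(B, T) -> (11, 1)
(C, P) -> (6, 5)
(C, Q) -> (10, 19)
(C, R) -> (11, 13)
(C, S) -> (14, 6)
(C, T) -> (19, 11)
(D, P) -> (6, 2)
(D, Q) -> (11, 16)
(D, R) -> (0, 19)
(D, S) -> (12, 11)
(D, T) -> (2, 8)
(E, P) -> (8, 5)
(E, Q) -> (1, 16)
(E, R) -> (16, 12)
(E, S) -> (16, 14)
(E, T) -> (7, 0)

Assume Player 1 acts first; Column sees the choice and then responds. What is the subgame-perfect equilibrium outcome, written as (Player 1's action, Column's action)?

(A, Q)

Solve by backward induction (Player 1 leads).
- A: BR = Q, leader payoff 18.
- B: BR = S, leader payoff 10.
- C: BR = Q, leader payoff 10.
- D: BR = R, leader payoff 0.
- E: BR = Q, leader payoff 1.
Player 1's induced payoffs are 18, 10, 10, 0, 1, so Player 1 commits to A. Subgame-perfect outcome: (A, Q) with payoffs (18, 18).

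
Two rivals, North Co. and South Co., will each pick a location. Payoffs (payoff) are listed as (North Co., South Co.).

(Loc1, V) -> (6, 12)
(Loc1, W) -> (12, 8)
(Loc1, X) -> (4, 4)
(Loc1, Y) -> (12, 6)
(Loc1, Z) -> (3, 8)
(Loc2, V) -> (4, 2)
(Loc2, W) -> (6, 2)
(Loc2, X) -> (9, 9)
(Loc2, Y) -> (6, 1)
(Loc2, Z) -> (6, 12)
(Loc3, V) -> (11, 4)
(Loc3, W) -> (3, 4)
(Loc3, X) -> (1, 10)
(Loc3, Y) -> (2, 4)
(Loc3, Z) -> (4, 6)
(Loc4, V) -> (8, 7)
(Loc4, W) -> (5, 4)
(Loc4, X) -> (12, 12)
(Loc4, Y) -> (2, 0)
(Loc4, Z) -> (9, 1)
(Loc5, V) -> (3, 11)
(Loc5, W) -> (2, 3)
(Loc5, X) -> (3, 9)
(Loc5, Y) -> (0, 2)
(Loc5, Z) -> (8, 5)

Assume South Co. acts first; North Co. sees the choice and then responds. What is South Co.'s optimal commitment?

X

North Co. best-responds to each possible South Co. move:
- V: North Co. compares 6, 4, 11, 8, 3 and picks Loc3; South Co. would get 4.
- W: North Co. compares 12, 6, 3, 5, 2 and picks Loc1; South Co. would get 8.
- X: North Co. compares 4, 9, 1, 12, 3 and picks Loc4; South Co. would get 12.
- Y: North Co. compares 12, 6, 2, 2, 0 and picks Loc1; South Co. would get 6.
- Z: North Co. compares 3, 6, 4, 9, 8 and picks Loc4; South Co. would get 1.
Among 4, 8, 12, 6, 1, the best is 12 at X. Subgame-perfect outcome: (Loc4, X) with payoffs (12, 12).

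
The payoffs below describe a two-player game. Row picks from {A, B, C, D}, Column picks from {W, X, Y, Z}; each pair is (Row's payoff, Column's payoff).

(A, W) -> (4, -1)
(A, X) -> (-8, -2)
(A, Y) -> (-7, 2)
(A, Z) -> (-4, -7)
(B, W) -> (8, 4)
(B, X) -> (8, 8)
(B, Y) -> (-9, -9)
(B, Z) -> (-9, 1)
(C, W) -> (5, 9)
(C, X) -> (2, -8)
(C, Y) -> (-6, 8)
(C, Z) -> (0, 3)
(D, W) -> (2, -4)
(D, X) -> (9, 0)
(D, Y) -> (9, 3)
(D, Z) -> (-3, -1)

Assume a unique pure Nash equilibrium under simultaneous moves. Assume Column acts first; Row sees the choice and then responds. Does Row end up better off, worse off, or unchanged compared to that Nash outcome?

worse off

Backward induction with Column moving first.
- W: BR = B, leader payoff 4.
- X: BR = D, leader payoff 0.
- Y: BR = D, leader payoff 3.
- Z: BR = C, leader payoff 3.
Maximizing over 4, 0, 3, 3, Column chooses W. Subgame-perfect outcome: (B, W) with payoffs (8, 4).
For the simultaneous game, intersect best replies.
Row's best replies: W→B; X→D; Y→D; Z→C.
Column's best replies: A→Y; B→X; C→W; D→Y.
The unique mutual best reply is (D, Y), giving (9, 3).
Row earns 8 sequentially versus 9 at the Nash outcome: worse off.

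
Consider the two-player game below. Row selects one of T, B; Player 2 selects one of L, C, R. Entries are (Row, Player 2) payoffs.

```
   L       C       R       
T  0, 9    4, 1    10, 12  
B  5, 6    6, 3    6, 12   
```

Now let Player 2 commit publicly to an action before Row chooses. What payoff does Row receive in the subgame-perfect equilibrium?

10

Backward induction with Player 2 moving first.
- L: BR = B, leader payoff 6.
- C: BR = B, leader payoff 3.
- R: BR = T, leader payoff 12.
Among 6, 3, 12, the best is 12 at R. Subgame-perfect outcome: (T, R) with payoffs (10, 12).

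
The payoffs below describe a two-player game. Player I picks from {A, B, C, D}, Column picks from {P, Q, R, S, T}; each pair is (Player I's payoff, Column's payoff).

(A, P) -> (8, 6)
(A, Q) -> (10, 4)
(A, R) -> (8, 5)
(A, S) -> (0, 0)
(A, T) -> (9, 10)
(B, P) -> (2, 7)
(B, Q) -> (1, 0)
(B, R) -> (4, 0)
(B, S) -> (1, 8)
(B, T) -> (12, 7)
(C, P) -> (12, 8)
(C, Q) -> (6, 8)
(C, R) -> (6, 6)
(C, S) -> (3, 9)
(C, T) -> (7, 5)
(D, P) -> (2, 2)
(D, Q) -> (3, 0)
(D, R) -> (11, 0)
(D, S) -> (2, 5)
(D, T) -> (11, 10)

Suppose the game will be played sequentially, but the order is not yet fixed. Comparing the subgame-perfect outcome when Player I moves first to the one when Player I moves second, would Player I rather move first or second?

first

If Player I leads: Column's best replies are A→T, B→S, C→S, D→T; Player I's induced payoffs 9, 1, 3, 11; outcome (D, T), payoffs (11, 10).
If Column leads: Player I's best replies are P→C, Q→A, R→D, S→C, T→B; Column's induced payoffs 8, 4, 0, 9, 7; outcome (C, S), payoffs (3, 9).
Player I gets 11 moving first and 3 moving second, so Player I prefers to move first.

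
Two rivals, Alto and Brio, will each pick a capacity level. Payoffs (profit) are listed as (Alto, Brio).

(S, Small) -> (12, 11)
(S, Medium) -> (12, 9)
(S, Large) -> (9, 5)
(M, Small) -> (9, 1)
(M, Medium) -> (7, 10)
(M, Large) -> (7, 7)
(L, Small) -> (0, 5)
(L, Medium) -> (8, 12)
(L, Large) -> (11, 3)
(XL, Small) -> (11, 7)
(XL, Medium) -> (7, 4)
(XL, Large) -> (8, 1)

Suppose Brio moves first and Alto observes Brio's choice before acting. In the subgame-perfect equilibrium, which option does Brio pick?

Backward induction with Brio moving first.
- Small: Alto compares 12, 9, 0, 11 and picks S; Brio would get 11.
- Medium: Alto compares 12, 7, 8, 7 and picks S; Brio would get 9.
- Large: Alto compares 9, 7, 11, 8 and picks L; Brio would get 3.
Brio's induced payoffs are 11, 9, 3, so Brio commits to Small. Subgame-perfect outcome: (S, Small) with payoffs (12, 11).

Small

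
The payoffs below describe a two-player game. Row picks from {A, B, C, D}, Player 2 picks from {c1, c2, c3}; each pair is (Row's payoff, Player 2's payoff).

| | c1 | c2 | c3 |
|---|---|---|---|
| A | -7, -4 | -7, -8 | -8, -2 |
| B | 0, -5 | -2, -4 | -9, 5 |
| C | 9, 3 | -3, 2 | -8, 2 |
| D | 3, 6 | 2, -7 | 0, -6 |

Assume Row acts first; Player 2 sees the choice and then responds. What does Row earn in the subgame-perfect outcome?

Player 2 best-responds to each possible Row move:
- A → Player 2 plays c3 (best of -4, -8, -2); Row gets -8.
- B → Player 2 plays c3 (best of -5, -4, 5); Row gets -9.
- C → Player 2 plays c1 (best of 3, 2, 2); Row gets 9.
- D → Player 2 plays c1 (best of 6, -7, -6); Row gets 3.
Row's induced payoffs are -8, -9, 9, 3, so Row commits to C. Subgame-perfect outcome: (C, c1) with payoffs (9, 3).

9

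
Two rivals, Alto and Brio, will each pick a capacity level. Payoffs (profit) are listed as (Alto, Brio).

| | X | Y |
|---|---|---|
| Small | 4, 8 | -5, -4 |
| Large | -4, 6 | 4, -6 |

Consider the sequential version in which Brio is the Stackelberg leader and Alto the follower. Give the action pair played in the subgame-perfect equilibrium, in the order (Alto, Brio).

Backward induction with Brio moving first.
- X: BR = Small, leader payoff 8.
- Y: BR = Large, leader payoff -6.
Brio's induced payoffs are 8, -6, so Brio commits to X. Subgame-perfect outcome: (Small, X) with payoffs (4, 8).

(Small, X)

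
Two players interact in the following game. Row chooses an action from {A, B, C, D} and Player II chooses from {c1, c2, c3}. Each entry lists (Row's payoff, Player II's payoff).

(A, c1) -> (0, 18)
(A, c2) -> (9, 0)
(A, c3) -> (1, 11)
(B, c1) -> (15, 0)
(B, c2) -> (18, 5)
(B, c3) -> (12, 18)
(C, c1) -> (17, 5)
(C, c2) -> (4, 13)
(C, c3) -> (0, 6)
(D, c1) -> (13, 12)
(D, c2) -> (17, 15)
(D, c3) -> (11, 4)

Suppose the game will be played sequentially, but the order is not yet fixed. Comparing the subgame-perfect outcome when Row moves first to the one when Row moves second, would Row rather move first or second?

first

If Row leads: Player II's best replies are A→c1, B→c3, C→c2, D→c2; Row's induced payoffs 0, 12, 4, 17; outcome (D, c2), payoffs (17, 15).
If Player II leads: Row's best replies are c1→C, c2→B, c3→B; Player II's induced payoffs 5, 5, 18; outcome (B, c3), payoffs (12, 18).
Row gets 17 moving first and 12 moving second, so Row prefers to move first.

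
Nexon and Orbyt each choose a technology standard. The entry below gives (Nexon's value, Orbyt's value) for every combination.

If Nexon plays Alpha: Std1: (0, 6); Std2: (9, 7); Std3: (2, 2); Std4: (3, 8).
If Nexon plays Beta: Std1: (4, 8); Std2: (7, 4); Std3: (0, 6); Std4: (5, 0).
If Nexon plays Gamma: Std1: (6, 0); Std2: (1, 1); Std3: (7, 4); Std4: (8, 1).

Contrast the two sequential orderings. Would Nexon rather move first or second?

second

If Nexon leads: Orbyt's best replies are Alpha→Std4, Beta→Std1, Gamma→Std3; Nexon's induced payoffs 3, 4, 7; outcome (Gamma, Std3), payoffs (7, 4).
If Orbyt leads: Nexon's best replies are Std1→Gamma, Std2→Alpha, Std3→Gamma, Std4→Gamma; Orbyt's induced payoffs 0, 7, 4, 1; outcome (Alpha, Std2), payoffs (9, 7).
Nexon gets 7 moving first and 9 moving second, so Nexon prefers to move second.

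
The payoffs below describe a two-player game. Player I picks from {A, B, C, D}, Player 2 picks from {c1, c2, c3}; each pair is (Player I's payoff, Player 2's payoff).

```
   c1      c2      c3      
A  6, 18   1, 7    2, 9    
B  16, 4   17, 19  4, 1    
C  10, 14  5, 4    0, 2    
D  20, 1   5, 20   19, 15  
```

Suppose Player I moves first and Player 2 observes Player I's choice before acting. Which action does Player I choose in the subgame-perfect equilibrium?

Work backward from Player 2's decision.
- A: BR = c1, leader payoff 6.
- B: BR = c2, leader payoff 17.
- C: BR = c1, leader payoff 10.
- D: BR = c2, leader payoff 5.
Player I's induced payoffs are 6, 17, 10, 5, so Player I commits to B. Subgame-perfect outcome: (B, c2) with payoffs (17, 19).

B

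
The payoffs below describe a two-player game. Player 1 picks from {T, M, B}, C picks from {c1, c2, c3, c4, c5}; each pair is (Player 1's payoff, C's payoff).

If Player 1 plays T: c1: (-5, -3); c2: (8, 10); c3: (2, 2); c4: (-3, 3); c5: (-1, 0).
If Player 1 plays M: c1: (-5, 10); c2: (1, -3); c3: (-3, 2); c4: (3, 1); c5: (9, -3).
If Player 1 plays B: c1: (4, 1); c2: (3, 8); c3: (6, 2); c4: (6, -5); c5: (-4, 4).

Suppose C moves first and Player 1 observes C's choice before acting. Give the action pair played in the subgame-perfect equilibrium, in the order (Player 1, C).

(T, c2)

Backward induction with C moving first.
- c1 → Player 1 plays B (best of -5, -5, 4); C gets 1.
- c2 → Player 1 plays T (best of 8, 1, 3); C gets 10.
- c3 → Player 1 plays B (best of 2, -3, 6); C gets 2.
- c4 → Player 1 plays B (best of -3, 3, 6); C gets -5.
- c5 → Player 1 plays M (best of -1, 9, -4); C gets -3.
Maximizing over 1, 10, 2, -5, -3, C chooses c2. Subgame-perfect outcome: (T, c2) with payoffs (8, 10).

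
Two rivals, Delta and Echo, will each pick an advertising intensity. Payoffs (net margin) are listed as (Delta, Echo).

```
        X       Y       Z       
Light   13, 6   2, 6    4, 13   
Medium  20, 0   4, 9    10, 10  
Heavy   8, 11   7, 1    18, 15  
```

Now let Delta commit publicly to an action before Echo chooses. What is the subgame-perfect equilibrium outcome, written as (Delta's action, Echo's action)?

Work backward from Echo's decision.
- Light → Echo plays Z (best of 6, 6, 13); Delta gets 4.
- Medium → Echo plays Z (best of 0, 9, 10); Delta gets 10.
- Heavy → Echo plays Z (best of 11, 1, 15); Delta gets 18.
Maximizing over 4, 10, 18, Delta chooses Heavy. Subgame-perfect outcome: (Heavy, Z) with payoffs (18, 15).

(Heavy, Z)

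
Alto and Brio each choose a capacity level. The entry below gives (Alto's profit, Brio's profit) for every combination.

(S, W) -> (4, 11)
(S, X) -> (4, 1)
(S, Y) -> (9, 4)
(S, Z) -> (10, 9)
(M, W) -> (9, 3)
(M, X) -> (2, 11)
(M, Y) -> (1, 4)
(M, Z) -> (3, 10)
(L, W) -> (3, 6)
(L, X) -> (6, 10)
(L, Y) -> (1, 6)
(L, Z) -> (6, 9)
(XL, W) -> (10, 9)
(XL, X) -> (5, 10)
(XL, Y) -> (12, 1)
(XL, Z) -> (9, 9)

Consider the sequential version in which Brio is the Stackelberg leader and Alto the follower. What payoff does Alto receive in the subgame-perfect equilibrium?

6

Work backward from Alto's decision.
- W: BR = XL, leader payoff 9.
- X: BR = L, leader payoff 10.
- Y: BR = XL, leader payoff 1.
- Z: BR = S, leader payoff 9.
Maximizing over 9, 10, 1, 9, Brio chooses X. Subgame-perfect outcome: (L, X) with payoffs (6, 10).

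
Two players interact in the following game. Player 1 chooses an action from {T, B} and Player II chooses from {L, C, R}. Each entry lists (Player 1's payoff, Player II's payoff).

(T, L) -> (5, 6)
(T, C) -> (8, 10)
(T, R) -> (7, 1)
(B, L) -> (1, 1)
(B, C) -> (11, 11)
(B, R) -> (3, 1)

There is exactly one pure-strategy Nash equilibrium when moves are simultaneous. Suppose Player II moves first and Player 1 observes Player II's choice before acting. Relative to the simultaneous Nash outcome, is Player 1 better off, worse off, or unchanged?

unchanged

Work backward from Player 1's decision.
- L: Player 1 compares 5, 1 and picks T; Player II would get 6.
- C: Player 1 compares 8, 11 and picks B; Player II would get 11.
- R: Player 1 compares 7, 3 and picks T; Player II would get 1.
Maximizing over 6, 11, 1, Player II chooses C. Subgame-perfect outcome: (B, C) with payoffs (11, 11).
Now find the simultaneous Nash equilibrium.
Player 1's best replies: L→T; C→B; R→T.
Player II's best replies: T→C; B→C.
The unique mutual best reply is (B, C), giving (11, 11).
Player 1 earns 11 sequentially versus 11 at the Nash outcome: unchanged.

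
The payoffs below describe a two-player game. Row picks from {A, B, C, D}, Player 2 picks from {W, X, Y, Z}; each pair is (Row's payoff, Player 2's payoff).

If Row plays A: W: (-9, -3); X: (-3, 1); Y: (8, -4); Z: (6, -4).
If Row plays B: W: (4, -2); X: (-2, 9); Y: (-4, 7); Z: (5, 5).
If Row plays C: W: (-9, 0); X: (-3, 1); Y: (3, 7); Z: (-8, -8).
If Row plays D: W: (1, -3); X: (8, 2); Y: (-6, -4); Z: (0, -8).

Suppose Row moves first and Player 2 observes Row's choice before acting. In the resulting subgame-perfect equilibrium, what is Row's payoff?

Backward induction with Row moving first.
- A → Player 2 plays X (best of -3, 1, -4, -4); Row gets -3.
- B → Player 2 plays X (best of -2, 9, 7, 5); Row gets -2.
- C → Player 2 plays Y (best of 0, 1, 7, -8); Row gets 3.
- D → Player 2 plays X (best of -3, 2, -4, -8); Row gets 8.
Row's induced payoffs are -3, -2, 3, 8, so Row commits to D. Subgame-perfect outcome: (D, X) with payoffs (8, 2).

8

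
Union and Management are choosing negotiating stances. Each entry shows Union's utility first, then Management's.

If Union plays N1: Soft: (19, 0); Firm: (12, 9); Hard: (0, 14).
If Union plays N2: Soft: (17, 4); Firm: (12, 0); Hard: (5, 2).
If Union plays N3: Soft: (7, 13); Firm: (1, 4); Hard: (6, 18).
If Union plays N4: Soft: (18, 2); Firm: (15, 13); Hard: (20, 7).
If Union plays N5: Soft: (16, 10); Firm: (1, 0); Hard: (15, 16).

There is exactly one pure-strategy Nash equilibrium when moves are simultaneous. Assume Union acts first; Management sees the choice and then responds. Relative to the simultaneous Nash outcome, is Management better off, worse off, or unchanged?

Work backward from Management's decision.
- N1: Management compares 0, 9, 14 and picks Hard; Union would get 0.
- N2: Management compares 4, 0, 2 and picks Soft; Union would get 17.
- N3: Management compares 13, 4, 18 and picks Hard; Union would get 6.
- N4: Management compares 2, 13, 7 and picks Firm; Union would get 15.
- N5: Management compares 10, 0, 16 and picks Hard; Union would get 15.
Among 0, 17, 6, 15, 15, the best is 17 at N2. Subgame-perfect outcome: (N2, Soft) with payoffs (17, 4).
For the simultaneous game, intersect best replies.
Union's best replies: Soft→N1; Firm→N4; Hard→N4.
Management's best replies: N1→Hard; N2→Soft; N3→Hard; N4→Firm; N5→Hard.
Only (N4, Firm) has each player best-responding; Nash payoffs (15, 13).
Management earns 4 sequentially versus 13 at the Nash outcome: worse off.

worse off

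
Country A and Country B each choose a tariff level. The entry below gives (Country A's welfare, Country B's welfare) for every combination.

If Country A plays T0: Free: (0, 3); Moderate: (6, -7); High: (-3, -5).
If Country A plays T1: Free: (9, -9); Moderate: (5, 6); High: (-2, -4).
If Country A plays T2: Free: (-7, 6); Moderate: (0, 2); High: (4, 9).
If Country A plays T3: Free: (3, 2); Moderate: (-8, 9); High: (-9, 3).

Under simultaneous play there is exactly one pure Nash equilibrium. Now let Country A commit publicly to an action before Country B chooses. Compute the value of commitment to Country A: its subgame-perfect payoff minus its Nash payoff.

1

Backward induction with Country A moving first.
- T0 → Country B plays Free (best of 3, -7, -5); Country A gets 0.
- T1 → Country B plays Moderate (best of -9, 6, -4); Country A gets 5.
- T2 → Country B plays High (best of 6, 2, 9); Country A gets 4.
- T3 → Country B plays Moderate (best of 2, 9, 3); Country A gets -8.
Among 0, 5, 4, -8, the best is 5 at T1. Subgame-perfect outcome: (T1, Moderate) with payoffs (5, 6).
Now find the simultaneous Nash equilibrium.
Country A's best replies: Free→T1; Moderate→T0; High→T2.
Country B's best replies: T0→Free; T1→Moderate; T2→High; T3→Moderate.
The unique mutual best reply is (T2, High), giving (4, 9).
Country A's commitment gain: 5 − 4 = 1.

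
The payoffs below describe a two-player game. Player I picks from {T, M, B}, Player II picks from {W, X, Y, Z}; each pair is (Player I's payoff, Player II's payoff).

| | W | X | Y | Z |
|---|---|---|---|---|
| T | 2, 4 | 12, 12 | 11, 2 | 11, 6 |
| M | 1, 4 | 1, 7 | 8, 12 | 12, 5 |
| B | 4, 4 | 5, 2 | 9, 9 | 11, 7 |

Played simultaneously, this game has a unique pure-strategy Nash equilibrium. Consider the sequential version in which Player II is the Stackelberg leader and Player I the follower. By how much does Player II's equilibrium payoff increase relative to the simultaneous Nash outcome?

0

Work backward from Player I's decision.
- W → Player I plays B (best of 2, 1, 4); Player II gets 4.
- X → Player I plays T (best of 12, 1, 5); Player II gets 12.
- Y → Player I plays T (best of 11, 8, 9); Player II gets 2.
- Z → Player I plays M (best of 11, 12, 11); Player II gets 5.
Player II's induced payoffs are 4, 12, 2, 5, so Player II commits to X. Subgame-perfect outcome: (T, X) with payoffs (12, 12).
Now find the simultaneous Nash equilibrium.
Player I's best replies: W→B; X→T; Y→T; Z→M.
Player II's best replies: T→X; M→Y; B→Y.
Only (T, X) has each player best-responding; Nash payoffs (12, 12).
Player II's commitment gain: 12 − 12 = 0.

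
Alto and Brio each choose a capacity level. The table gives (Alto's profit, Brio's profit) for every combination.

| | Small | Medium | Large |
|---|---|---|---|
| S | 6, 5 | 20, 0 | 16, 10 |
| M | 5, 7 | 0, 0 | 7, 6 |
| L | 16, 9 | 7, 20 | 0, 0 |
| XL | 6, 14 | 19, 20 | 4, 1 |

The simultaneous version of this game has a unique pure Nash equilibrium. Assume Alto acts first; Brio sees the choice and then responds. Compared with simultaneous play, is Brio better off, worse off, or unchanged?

better off

Solve by backward induction (Alto leads).
- S → Brio plays Large (best of 5, 0, 10); Alto gets 16.
- M → Brio plays Small (best of 7, 0, 6); Alto gets 5.
- L → Brio plays Medium (best of 9, 20, 0); Alto gets 7.
- XL → Brio plays Medium (best of 14, 20, 1); Alto gets 19.
Alto's induced payoffs are 16, 5, 7, 19, so Alto commits to XL. Subgame-perfect outcome: (XL, Medium) with payoffs (19, 20).
Now find the simultaneous Nash equilibrium.
Alto's best replies: Small→L; Medium→S; Large→S.
Brio's best replies: S→Large; M→Small; L→Medium; XL→Medium.
Only (S, Large) has each player best-responding; Nash payoffs (16, 10).
Brio earns 20 sequentially versus 10 at the Nash outcome: better off.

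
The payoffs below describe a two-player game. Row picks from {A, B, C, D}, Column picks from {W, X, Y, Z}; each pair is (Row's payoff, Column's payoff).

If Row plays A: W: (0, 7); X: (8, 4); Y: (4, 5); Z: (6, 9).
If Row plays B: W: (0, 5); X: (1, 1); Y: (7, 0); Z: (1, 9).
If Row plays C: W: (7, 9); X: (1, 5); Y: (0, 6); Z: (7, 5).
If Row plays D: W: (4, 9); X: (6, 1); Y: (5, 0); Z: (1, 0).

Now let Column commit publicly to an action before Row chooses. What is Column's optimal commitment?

Solve by backward induction (Column leads).
- W: Row compares 0, 0, 7, 4 and picks C; Column would get 9.
- X: Row compares 8, 1, 1, 6 and picks A; Column would get 4.
- Y: Row compares 4, 7, 0, 5 and picks B; Column would get 0.
- Z: Row compares 6, 1, 7, 1 and picks C; Column would get 5.
Maximizing over 9, 4, 0, 5, Column chooses W. Subgame-perfect outcome: (C, W) with payoffs (7, 9).

W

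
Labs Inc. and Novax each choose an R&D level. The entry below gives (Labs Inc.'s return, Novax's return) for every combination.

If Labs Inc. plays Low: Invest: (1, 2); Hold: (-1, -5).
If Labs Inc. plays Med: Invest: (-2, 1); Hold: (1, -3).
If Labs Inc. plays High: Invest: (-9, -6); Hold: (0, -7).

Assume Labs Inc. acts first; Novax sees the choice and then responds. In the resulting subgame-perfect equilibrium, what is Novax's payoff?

2

Solve by backward induction (Labs Inc. leads).
- Low: Novax compares 2, -5 and picks Invest; Labs Inc. would get 1.
- Med: Novax compares 1, -3 and picks Invest; Labs Inc. would get -2.
- High: Novax compares -6, -7 and picks Invest; Labs Inc. would get -9.
Maximizing over 1, -2, -9, Labs Inc. chooses Low. Subgame-perfect outcome: (Low, Invest) with payoffs (1, 2).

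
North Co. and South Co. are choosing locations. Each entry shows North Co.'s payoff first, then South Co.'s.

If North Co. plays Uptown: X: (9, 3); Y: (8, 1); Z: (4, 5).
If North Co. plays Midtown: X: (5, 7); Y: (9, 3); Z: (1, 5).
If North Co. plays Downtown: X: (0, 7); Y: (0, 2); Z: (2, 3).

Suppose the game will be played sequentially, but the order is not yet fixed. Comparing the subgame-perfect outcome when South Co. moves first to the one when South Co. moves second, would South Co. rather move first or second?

second

If North Co. leads: South Co.'s best replies are Uptown→Z, Midtown→X, Downtown→X; North Co.'s induced payoffs 4, 5, 0; outcome (Midtown, X), payoffs (5, 7).
If South Co. leads: North Co.'s best replies are X→Uptown, Y→Midtown, Z→Uptown; South Co.'s induced payoffs 3, 3, 5; outcome (Uptown, Z), payoffs (4, 5).
South Co. gets 5 moving first and 7 moving second, so South Co. prefers to move second.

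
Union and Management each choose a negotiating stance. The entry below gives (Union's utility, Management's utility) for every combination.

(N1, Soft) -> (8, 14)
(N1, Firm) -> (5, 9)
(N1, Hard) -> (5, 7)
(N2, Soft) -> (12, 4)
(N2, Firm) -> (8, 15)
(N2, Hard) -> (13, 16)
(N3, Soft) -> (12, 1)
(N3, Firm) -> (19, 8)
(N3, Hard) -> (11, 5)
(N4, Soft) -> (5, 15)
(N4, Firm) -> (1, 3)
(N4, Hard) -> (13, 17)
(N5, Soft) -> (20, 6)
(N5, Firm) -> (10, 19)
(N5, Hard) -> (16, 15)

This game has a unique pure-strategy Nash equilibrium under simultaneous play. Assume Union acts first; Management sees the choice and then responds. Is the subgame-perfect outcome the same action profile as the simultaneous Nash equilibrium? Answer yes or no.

Backward induction with Union moving first.
- N1: BR = Soft, leader payoff 8.
- N2: BR = Hard, leader payoff 13.
- N3: BR = Firm, leader payoff 19.
- N4: BR = Hard, leader payoff 13.
- N5: BR = Firm, leader payoff 10.
Maximizing over 8, 13, 19, 13, 10, Union chooses N3. Subgame-perfect outcome: (N3, Firm) with payoffs (19, 8).
For the simultaneous game, intersect best replies.
Union's best replies: Soft→N5; Firm→N3; Hard→N5.
Management's best replies: N1→Soft; N2→Hard; N3→Firm; N4→Hard; N5→Firm.
The unique mutual best reply is (N3, Firm), giving (19, 8).
Sequential outcome (N3, Firm) coincides with the Nash profile (N3, Firm).

yes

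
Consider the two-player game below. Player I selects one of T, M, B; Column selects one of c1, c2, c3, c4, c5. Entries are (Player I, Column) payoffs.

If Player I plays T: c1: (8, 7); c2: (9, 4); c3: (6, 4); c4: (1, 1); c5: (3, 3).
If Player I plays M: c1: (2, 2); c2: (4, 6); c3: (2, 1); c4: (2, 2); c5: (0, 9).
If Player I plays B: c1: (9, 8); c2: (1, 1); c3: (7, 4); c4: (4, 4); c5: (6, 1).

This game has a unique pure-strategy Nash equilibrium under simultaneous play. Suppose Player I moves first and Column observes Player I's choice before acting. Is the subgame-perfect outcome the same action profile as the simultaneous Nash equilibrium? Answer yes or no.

yes

Work backward from Column's decision.
- T: Column compares 7, 4, 4, 1, 3 and picks c1; Player I would get 8.
- M: Column compares 2, 6, 1, 2, 9 and picks c5; Player I would get 0.
- B: Column compares 8, 1, 4, 4, 1 and picks c1; Player I would get 9.
Among 8, 0, 9, the best is 9 at B. Subgame-perfect outcome: (B, c1) with payoffs (9, 8).
For the simultaneous game, intersect best replies.
Player I's best replies: c1→B; c2→T; c3→B; c4→B; c5→B.
Column's best replies: T→c1; M→c5; B→c1.
The unique mutual best reply is (B, c1), giving (9, 8).
Sequential outcome (B, c1) coincides with the Nash profile (B, c1).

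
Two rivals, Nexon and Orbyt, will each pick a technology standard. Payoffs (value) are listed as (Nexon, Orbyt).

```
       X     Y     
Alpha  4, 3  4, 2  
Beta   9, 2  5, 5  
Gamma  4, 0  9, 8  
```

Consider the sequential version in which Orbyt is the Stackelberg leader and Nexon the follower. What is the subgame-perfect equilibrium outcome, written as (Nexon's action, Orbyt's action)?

Solve by backward induction (Orbyt leads).
- X: Nexon compares 4, 9, 4 and picks Beta; Orbyt would get 2.
- Y: Nexon compares 4, 5, 9 and picks Gamma; Orbyt would get 8.
Maximizing over 2, 8, Orbyt chooses Y. Subgame-perfect outcome: (Gamma, Y) with payoffs (9, 8).

(Gamma, Y)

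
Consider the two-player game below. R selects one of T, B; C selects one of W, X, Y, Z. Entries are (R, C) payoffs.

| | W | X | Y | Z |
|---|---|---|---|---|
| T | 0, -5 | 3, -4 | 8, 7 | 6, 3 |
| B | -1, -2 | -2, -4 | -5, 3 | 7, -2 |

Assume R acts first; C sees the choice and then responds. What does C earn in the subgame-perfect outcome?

C best-responds to each possible R move:
- T: BR = Y, leader payoff 8.
- B: BR = Y, leader payoff -5.
R's induced payoffs are 8, -5, so R commits to T. Subgame-perfect outcome: (T, Y) with payoffs (8, 7).

7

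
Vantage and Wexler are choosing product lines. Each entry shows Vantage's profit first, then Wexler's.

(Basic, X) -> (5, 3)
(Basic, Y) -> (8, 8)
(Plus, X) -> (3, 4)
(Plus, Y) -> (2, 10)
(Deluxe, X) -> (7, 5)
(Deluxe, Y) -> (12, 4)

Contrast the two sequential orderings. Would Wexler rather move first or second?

second

If Vantage leads: Wexler's best replies are Basic→Y, Plus→Y, Deluxe→X; Vantage's induced payoffs 8, 2, 7; outcome (Basic, Y), payoffs (8, 8).
If Wexler leads: Vantage's best replies are X→Deluxe, Y→Deluxe; Wexler's induced payoffs 5, 4; outcome (Deluxe, X), payoffs (7, 5).
Wexler gets 5 moving first and 8 moving second, so Wexler prefers to move second.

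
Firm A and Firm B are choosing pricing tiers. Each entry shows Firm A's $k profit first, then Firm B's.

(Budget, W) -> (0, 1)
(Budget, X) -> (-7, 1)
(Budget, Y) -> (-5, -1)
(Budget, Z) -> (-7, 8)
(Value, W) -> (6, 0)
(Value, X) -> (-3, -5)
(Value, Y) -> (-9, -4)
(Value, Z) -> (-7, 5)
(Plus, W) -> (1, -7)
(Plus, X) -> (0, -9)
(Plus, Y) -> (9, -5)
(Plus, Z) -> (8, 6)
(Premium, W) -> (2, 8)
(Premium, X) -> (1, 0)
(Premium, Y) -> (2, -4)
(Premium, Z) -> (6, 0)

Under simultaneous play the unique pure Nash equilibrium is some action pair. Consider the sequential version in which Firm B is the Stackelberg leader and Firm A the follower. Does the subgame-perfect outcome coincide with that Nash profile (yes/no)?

yes

Work backward from Firm A's decision.
- W: BR = Value, leader payoff 0.
- X: BR = Premium, leader payoff 0.
- Y: BR = Plus, leader payoff -5.
- Z: BR = Plus, leader payoff 6.
Firm B's induced payoffs are 0, 0, -5, 6, so Firm B commits to Z. Subgame-perfect outcome: (Plus, Z) with payoffs (8, 6).
Now find the simultaneous Nash equilibrium.
Firm A's best replies: W→Value; X→Premium; Y→Plus; Z→Plus.
Firm B's best replies: Budget→Z; Value→Z; Plus→Z; Premium→W.
The unique mutual best reply is (Plus, Z), giving (8, 6).
Sequential outcome (Plus, Z) coincides with the Nash profile (Plus, Z).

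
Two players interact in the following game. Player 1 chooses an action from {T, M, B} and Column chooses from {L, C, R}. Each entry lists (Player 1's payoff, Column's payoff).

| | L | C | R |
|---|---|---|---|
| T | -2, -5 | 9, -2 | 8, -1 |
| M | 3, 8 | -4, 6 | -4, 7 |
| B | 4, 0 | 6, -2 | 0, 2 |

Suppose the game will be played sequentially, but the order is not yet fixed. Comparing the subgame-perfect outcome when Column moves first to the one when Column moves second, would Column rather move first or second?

first

If Player 1 leads: Column's best replies are T→R, M→L, B→R; Player 1's induced payoffs 8, 3, 0; outcome (T, R), payoffs (8, -1).
If Column leads: Player 1's best replies are L→B, C→T, R→T; Column's induced payoffs 0, -2, -1; outcome (B, L), payoffs (4, 0).
Column gets 0 moving first and -1 moving second, so Column prefers to move first.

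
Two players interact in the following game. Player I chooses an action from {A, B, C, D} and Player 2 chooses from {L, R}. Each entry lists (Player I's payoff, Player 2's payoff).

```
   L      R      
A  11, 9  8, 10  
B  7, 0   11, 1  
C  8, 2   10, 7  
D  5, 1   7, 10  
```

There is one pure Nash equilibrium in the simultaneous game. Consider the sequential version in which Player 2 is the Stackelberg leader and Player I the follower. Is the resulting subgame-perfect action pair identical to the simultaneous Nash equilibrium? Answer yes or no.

no

Backward induction with Player 2 moving first.
- L: BR = A, leader payoff 9.
- R: BR = B, leader payoff 1.
Among 9, 1, the best is 9 at L. Subgame-perfect outcome: (A, L) with payoffs (11, 9).
Under simultaneous play:
Player I's best replies: L→A; R→B.
Player 2's best replies: A→R; B→R; C→R; D→R.
Only (B, R) has each player best-responding; Nash payoffs (11, 1).
Sequential outcome (A, L) differs from the Nash profile (B, R).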